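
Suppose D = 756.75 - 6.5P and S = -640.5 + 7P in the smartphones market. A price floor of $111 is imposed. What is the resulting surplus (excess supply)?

Equilibrium price would be P* = 103.5, so the floor at 111 binds.
At P = 111: D = 35.25, S = 136.5.
Surplus = 136.5 − 35.25 = 101.25.

Surplus = 101.25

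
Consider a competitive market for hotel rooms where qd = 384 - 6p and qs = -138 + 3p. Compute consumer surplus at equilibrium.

Consumer surplus = 108

Equilibrium: 384 - 6p = -138 + 3p gives p* = 58, q* = 36.
Demand choke price (qd = 0): p = 64.
CS = ½(64 − 58)(36) = 108.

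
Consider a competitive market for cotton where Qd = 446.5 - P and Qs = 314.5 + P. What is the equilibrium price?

P* = 66

Set Qd = Qs: 446.5 - P = 314.5 + P.
132 = 2P, so P* = 66.
Q* = 446.5 − 1(66) = 380.5.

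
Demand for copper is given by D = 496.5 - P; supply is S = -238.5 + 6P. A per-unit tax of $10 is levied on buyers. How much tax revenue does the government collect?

Pre-tax equilibrium: P* = 105, Q* = 391.5.
Tax on buyers shifts demand to D = 496.5 − 1(P + 10) = 486.5 - P.
486.5 - P = -238.5 + 6P gives seller price Ps = 725/7; buyers pay Pb = 725/7 + 10 = 795/7.
New quantity: Q = 496.5 − 1(795/7) = 5361/14.
Revenue = 10 × 5361/14 = 26805/7.

Tax revenue = 26805/7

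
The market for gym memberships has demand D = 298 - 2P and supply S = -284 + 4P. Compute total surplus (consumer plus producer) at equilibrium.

Total surplus = 4056

Equilibrium: 298 - 2P = -284 + 4P gives P* = 97, Q* = 104.
Demand choke price: P = 149; supply starts at P = 71.
CS = ½(149 − 97)(104) = 2704; PS = ½(97 − 71)(104) = 1352.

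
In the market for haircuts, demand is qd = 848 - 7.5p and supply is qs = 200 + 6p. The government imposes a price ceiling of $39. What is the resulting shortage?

Shortage = 121.5

Equilibrium price would be p* = 48, so the ceiling at 39 binds.
At p = 39: qd = 848 − 7.5(39) = 555.5, qs = 200 + 6(39) = 434.
Shortage = 555.5 − 434 = 121.5.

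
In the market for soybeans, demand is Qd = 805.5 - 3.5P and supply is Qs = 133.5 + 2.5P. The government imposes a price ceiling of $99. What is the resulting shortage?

Equilibrium price would be P* = 112, so the ceiling at 99 binds.
At P = 99: Qd = 805.5 − 3.5(99) = 459, Qs = 133.5 + 2.5(99) = 381.
Shortage = 459 − 381 = 78.

Shortage = 78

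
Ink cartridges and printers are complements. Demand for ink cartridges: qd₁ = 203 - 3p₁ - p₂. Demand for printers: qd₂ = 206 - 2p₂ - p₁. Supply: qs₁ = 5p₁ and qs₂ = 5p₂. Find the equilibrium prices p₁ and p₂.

p₁ = 243/11, p₂ = 289/11

Market 1: 203 - 3p₁ - p₂ = 5p₁ → 8p₁ + p₂ = 203.
Market 2: 7p₂ + p₁ = 206.
Eliminating p₂: 7×(1) − 1×(2) gives 55p₁ = 1215, so p₁ = 243/11.
Back-substitute into (2): p₂ = (206 − 1×243/11) / 7 = 289/11.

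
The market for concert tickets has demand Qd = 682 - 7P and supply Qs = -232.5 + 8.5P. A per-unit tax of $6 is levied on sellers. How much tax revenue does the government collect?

Tax revenue = 45750/31

Pre-tax equilibrium: P* = 59, Q* = 269.
Tax on sellers shifts supply to Qs = -232.5 + 8.5(P − 6) = -283.5 + 8.5P.
682 - 7P = -283.5 + 8.5P gives buyer price Pb = 1931/31; sellers receive Ps = 1931/31 − 6 = 1745/31.
New quantity: Q = 682 − 7(1931/31) = 7625/31.
Revenue = 6 × 7625/31 = 45750/31.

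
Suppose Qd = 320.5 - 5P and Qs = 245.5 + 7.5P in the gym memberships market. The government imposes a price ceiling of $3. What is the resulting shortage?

Shortage = 37.5

Equilibrium price would be P* = 6, so the ceiling at 3 binds.
At P = 3: Qd = 320.5 − 5(3) = 305.5, Qs = 245.5 + 7.5(3) = 268.
Shortage = 305.5 − 268 = 37.5.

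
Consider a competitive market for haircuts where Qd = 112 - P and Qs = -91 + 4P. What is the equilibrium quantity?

Set Qd = Qs: 112 - P = -91 + 4P.
203 = 5P, so P* = 40.6.
Q* = 112 − 1(40.6) = 71.4.

Q* = 71.4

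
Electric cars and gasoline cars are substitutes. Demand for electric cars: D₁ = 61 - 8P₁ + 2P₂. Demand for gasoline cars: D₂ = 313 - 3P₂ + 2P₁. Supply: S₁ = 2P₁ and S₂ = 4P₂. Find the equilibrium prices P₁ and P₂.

Market 1: 61 - 8P₁ + 2P₂ = 2P₁ → 10P₁ - 2P₂ = 61.
Market 2: 7P₂ - 2P₁ = 313.
Eliminating P₂: 7×(1) + 2×(2) gives 66P₁ = 1053, so P₁ = 351/22.
Back-substitute into (2): P₂ = (313 + 2×351/22) / 7 = 542/11.

P₁ = 351/22, P₂ = 542/11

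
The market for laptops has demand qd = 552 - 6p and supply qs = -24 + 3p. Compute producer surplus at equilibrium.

Producer surplus = 4704

Equilibrium: 552 - 6p = -24 + 3p gives p* = 64, q* = 168.
Supply starts at p = 8 (where qs = 0).
PS = ½(64 − 8)(168) = 4704.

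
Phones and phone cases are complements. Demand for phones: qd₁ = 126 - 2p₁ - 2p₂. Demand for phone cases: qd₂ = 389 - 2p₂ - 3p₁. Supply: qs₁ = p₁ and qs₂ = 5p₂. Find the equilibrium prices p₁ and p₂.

p₁ = 104/15, p₂ = 52.6

Market 1: 126 - 2p₁ - 2p₂ = p₁ → 3p₁ + 2p₂ = 126.
Market 2: 7p₂ + 3p₁ = 389.
Eliminating p₂: 7×(1) − 2×(2) gives 15p₁ = 104, so p₁ = 104/15.
Back-substitute into (2): p₂ = (389 − 3×104/15) / 7 = 52.6.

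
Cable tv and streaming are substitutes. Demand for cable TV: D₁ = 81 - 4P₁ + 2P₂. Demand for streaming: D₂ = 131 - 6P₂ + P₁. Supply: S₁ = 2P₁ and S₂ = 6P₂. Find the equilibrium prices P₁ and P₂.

P₁ = 617/35, P₂ = 867/70

Market 1: 81 - 4P₁ + 2P₂ = 2P₁ → 6P₁ - 2P₂ = 81.
Market 2: 12P₂ - P₁ = 131.
Eliminating P₂: 12×(1) + 2×(2) gives 70P₁ = 1234, so P₁ = 617/35.
Back-substitute into (2): P₂ = (131 + 1×617/35) / 12 = 867/70.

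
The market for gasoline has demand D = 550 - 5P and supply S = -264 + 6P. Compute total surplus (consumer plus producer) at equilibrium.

Equilibrium: 550 - 5P = -264 + 6P gives P* = 74, Q* = 180.
Demand choke price: P = 110; supply starts at P = 44.
CS = ½(110 − 74)(180) = 3240; PS = ½(74 − 44)(180) = 2700.

Total surplus = 5940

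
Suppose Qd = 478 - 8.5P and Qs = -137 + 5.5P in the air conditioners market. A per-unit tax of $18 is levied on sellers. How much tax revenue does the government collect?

Pre-tax equilibrium: P* = 615/14, Q* = 2929/28.
Tax on sellers shifts supply to Qs = -137 + 5.5(P − 18) = -236 + 5.5P.
478 - 8.5P = -236 + 5.5P gives buyer price Pb = 51; sellers receive Ps = 51 − 18 = 33.
New quantity: Q = 478 − 8.5(51) = 44.5.
Revenue = 18 × 44.5 = 801.

Tax revenue = 801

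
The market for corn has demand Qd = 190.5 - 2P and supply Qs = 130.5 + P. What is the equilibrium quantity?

Q* = 150.5

Set Qd = Qs: 190.5 - 2P = 130.5 + P.
60 = 3P, so P* = 20.
Q* = 190.5 − 2(20) = 150.5.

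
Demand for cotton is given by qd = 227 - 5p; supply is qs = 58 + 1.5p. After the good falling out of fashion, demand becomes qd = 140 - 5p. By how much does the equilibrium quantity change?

Original equilibrium: p* = 26, q* = 97.
New equilibrium: 140 - 5p = 58 + 1.5p, so 82 = 6.5p and p' = 164/13; q' = 140 − 5(164/13) = 1000/13.
Change in quantity: 1000/13 − 97 = -261/13.

Δq = -261/13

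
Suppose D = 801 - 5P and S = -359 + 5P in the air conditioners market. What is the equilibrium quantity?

Q* = 221

Set D = S: 801 - 5P = -359 + 5P.
1160 = 10P, so P* = 116.
Q* = 801 − 5(116) = 221.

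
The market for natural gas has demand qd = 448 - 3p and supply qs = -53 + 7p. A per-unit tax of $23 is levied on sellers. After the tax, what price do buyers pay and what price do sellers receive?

Buyers pay $66.2, sellers receive $43.2

Pre-tax equilibrium: p* = 50.1, q* = 297.7.
Tax on sellers shifts supply to qs = -53 + 7(p − 23) = -214 + 7p.
448 - 3p = -214 + 7p gives buyer price pb = 66.2; sellers receive ps = 66.2 − 23 = 43.2.
New quantity: q = 448 − 3(66.2) = 249.4.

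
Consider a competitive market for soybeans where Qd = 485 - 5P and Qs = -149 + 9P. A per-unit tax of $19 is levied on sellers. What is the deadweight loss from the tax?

Deadweight loss = 16245/28

Pre-tax equilibrium: P* = 317/7, Q* = 1810/7.
Tax on sellers shifts supply to Qs = -149 + 9(P − 19) = -320 + 9P.
485 - 5P = -320 + 9P gives buyer price Pb = 57.5; sellers receive Ps = 57.5 − 19 = 38.5.
New quantity: Q = 485 − 5(57.5) = 197.5.
DWL = ½ × 19 × (1810/7 − 197.5) = 16245/28.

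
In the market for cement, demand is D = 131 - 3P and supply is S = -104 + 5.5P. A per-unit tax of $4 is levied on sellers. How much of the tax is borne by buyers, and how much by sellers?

Buyers bear 44/17, sellers bear 24/17

Pre-tax equilibrium: P* = 470/17, Q* = 817/17.
Tax on sellers shifts supply to S = -104 + 5.5(P − 4) = -126 + 5.5P.
131 - 3P = -126 + 5.5P gives buyer price Pb = 514/17; sellers receive Ps = 514/17 − 4 = 446/17.
New quantity: Q = 131 − 3(514/17) = 685/17.
Buyer burden = 514/17 − 470/17 = 44/17; seller burden = 470/17 − 446/17 = 24/17.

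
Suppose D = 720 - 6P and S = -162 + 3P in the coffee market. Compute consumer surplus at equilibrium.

Equilibrium: 720 - 6P = -162 + 3P gives P* = 98, Q* = 132.
Demand choke price (D = 0): P = 120.
CS = ½(120 − 98)(132) = 1452.

Consumer surplus = 1452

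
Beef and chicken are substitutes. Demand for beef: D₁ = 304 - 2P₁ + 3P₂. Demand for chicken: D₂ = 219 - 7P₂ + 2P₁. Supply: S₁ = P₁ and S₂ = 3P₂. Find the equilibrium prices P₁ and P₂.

P₁ = 3697/24, P₂ = 1265/24

Market 1: 304 - 2P₁ + 3P₂ = P₁ → 3P₁ - 3P₂ = 304.
Market 2: 10P₂ - 2P₁ = 219.
Eliminating P₂: 10×(1) + 3×(2) gives 24P₁ = 3697, so P₁ = 3697/24.
Back-substitute into (2): P₂ = (219 + 2×3697/24) / 10 = 1265/24.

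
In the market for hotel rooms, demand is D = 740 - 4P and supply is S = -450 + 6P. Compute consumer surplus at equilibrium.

Equilibrium: 740 - 4P = -450 + 6P gives P* = 119, Q* = 264.
Demand choke price (D = 0): P = 185.
CS = ½(185 − 119)(264) = 8712.

Consumer surplus = 8712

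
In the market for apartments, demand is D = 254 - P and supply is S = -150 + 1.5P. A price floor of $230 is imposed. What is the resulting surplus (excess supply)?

Equilibrium price would be P* = 161.6, so the floor at 230 binds.
At P = 230: D = 24, S = 195.
Surplus = 195 − 24 = 171.

Surplus = 171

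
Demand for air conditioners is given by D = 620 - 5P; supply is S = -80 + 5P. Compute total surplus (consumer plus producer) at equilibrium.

Equilibrium: 620 - 5P = -80 + 5P gives P* = 70, Q* = 270.
Demand choke price: P = 124; supply starts at P = 16.
CS = ½(124 − 70)(270) = 7290; PS = ½(70 − 16)(270) = 7290.

Total surplus = 14580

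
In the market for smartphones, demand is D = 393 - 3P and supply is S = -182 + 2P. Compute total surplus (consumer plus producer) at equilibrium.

Equilibrium: 393 - 3P = -182 + 2P gives P* = 115, Q* = 48.
Demand choke price: P = 131; supply starts at P = 91.
CS = ½(131 − 115)(48) = 384; PS = ½(115 − 91)(48) = 576.

Total surplus = 960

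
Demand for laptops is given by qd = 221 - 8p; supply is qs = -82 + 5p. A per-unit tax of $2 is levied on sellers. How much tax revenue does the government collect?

Pre-tax equilibrium: p* = 303/13, q* = 449/13.
Tax on sellers shifts supply to qs = -82 + 5(p − 2) = -92 + 5p.
221 - 8p = -92 + 5p gives buyer price pb = 313/13; sellers receive ps = 313/13 − 2 = 287/13.
New quantity: q = 221 − 8(313/13) = 369/13.
Revenue = 2 × 369/13 = 738/13.

Tax revenue = 738/13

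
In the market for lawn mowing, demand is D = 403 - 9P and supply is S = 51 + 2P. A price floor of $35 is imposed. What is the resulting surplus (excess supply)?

Surplus = 33

Equilibrium price would be P* = 32, so the floor at 35 binds.
At P = 35: D = 88, S = 121.
Surplus = 121 − 88 = 33.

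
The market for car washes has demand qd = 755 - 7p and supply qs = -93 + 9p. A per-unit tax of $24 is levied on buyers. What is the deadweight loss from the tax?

Deadweight loss = 1134

Pre-tax equilibrium: p* = 53, q* = 384.
Tax on buyers shifts demand to qd = 755 − 7(p + 24) = 587 - 7p.
587 - 7p = -93 + 9p gives seller price ps = 42.5; buyers pay pb = 42.5 + 24 = 66.5.
New quantity: q = 755 − 7(66.5) = 289.5.
DWL = ½ × 24 × (384 − 289.5) = 1134.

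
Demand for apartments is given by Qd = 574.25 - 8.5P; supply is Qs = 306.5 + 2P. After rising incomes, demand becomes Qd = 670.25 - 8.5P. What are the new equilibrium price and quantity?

P' = 485/14, Q' = 5261/14

Original equilibrium: P* = 25.5, Q* = 357.5.
New equilibrium: 670.25 - 8.5P = 306.5 + 2P, so 363.75 = 10.5P and P' = 485/14; Q' = 670.25 − 8.5(485/14) = 5261/14.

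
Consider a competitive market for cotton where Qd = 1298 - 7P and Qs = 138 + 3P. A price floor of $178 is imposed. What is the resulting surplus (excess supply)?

Equilibrium price would be P* = 116, so the floor at 178 binds.
At P = 178: Qd = 52, Qs = 672.
Surplus = 672 − 52 = 620.

Surplus = 620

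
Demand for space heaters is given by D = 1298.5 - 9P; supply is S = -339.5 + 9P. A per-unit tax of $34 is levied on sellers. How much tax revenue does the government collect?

Pre-tax equilibrium: P* = 91, Q* = 479.5.
Tax on sellers shifts supply to S = -339.5 + 9(P − 34) = -645.5 + 9P.
1298.5 - 9P = -645.5 + 9P gives buyer price Pb = 108; sellers receive Ps = 108 − 34 = 74.
New quantity: Q = 1298.5 − 9(108) = 326.5.
Revenue = 34 × 326.5 = 11101.

Tax revenue = 11101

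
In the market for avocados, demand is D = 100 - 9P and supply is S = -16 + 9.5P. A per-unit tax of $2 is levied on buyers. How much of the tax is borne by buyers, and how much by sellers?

Buyers bear 38/37, sellers bear 36/37

Pre-tax equilibrium: P* = 232/37, Q* = 1612/37.
Tax on buyers shifts demand to D = 100 − 9(P + 2) = 82 - 9P.
82 - 9P = -16 + 9.5P gives seller price Ps = 196/37; buyers pay Pb = 196/37 + 2 = 270/37.
New quantity: Q = 100 − 9(270/37) = 1270/37.
Buyer burden = 270/37 − 232/37 = 38/37; seller burden = 232/37 − 196/37 = 36/37.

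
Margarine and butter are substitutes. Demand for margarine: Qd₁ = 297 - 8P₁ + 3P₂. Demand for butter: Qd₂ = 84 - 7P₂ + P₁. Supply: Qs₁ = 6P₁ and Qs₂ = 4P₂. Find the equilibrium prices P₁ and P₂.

Market 1: 297 - 8P₁ + 3P₂ = 6P₁ → 14P₁ - 3P₂ = 297.
Market 2: 11P₂ - P₁ = 84.
Eliminating P₂: 11×(1) + 3×(2) gives 151P₁ = 3519, so P₁ = 3519/151.
Back-substitute into (2): P₂ = (84 + 1×3519/151) / 11 = 1473/151.

P₁ = 3519/151, P₂ = 1473/151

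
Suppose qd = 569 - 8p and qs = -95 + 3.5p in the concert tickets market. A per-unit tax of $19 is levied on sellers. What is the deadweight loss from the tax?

Pre-tax equilibrium: p* = 1328/23, q* = 2463/23.
Tax on sellers shifts supply to qs = -95 + 3.5(p − 19) = -161.5 + 3.5p.
569 - 8p = -161.5 + 3.5p gives buyer price pb = 1461/23; sellers receive ps = 1461/23 − 19 = 1024/23.
New quantity: q = 569 − 8(1461/23) = 1399/23.
DWL = ½ × 19 × (2463/23 − 1399/23) = 10108/23.

Deadweight loss = 10108/23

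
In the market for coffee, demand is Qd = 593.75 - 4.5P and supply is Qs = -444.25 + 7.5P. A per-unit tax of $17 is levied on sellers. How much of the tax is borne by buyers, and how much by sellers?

Pre-tax equilibrium: P* = 86.5, Q* = 204.5.
Tax on sellers shifts supply to Qs = -444.25 + 7.5(P − 17) = -571.75 + 7.5P.
593.75 - 4.5P = -571.75 + 7.5P gives buyer price Pb = 97.125; sellers receive Ps = 97.125 − 17 = 80.125.
New quantity: Q = 593.75 − 4.5(97.125) = 156.6875.
Buyer burden = 97.125 − 86.5 = 10.625; seller burden = 86.5 − 80.125 = 6.375.

Buyers bear $10.625, sellers bear $6.375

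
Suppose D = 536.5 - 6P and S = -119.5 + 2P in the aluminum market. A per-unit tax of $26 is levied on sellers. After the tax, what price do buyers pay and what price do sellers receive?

Buyers pay $88.5, sellers receive $62.5

Pre-tax equilibrium: P* = 82, Q* = 44.5.
Tax on sellers shifts supply to S = -119.5 + 2(P − 26) = -171.5 + 2P.
536.5 - 6P = -171.5 + 2P gives buyer price Pb = 88.5; sellers receive Ps = 88.5 − 26 = 62.5.
New quantity: Q = 536.5 − 6(88.5) = 5.5.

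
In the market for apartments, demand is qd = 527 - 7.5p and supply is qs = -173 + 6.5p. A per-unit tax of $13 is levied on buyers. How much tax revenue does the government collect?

Tax revenue = 77701/56

Pre-tax equilibrium: p* = 50, q* = 152.
Tax on buyers shifts demand to qd = 527 − 7.5(p + 13) = 429.5 - 7.5p.
429.5 - 7.5p = -173 + 6.5p gives seller price ps = 1205/28; buyers pay pb = 1205/28 + 13 = 1569/28.
New quantity: q = 527 − 7.5(1569/28) = 5977/56.
Revenue = 13 × 5977/56 = 77701/56.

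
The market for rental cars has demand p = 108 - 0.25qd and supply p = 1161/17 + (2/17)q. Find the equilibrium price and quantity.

p* = 81, q* = 108

Set the two price expressions equal: 108 - 0.25q = 1161/17 + (2/17)q.
675/17 = (25/68)q, so q* = 108.
p* = 108 − (0.25)(108) = 81.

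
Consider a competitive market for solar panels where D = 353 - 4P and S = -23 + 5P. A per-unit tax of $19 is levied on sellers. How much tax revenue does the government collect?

Tax revenue = 8189/3

Pre-tax equilibrium: P* = 376/9, Q* = 1673/9.
Tax on sellers shifts supply to S = -23 + 5(P − 19) = -118 + 5P.
353 - 4P = -118 + 5P gives buyer price Pb = 157/3; sellers receive Ps = 157/3 − 19 = 100/3.
New quantity: Q = 353 − 4(157/3) = 431/3.
Revenue = 19 × 431/3 = 8189/3.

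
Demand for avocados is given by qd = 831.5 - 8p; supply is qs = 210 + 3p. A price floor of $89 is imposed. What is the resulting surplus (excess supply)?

Equilibrium price would be p* = 56.5, so the floor at 89 binds.
At p = 89: qd = 119.5, qs = 477.
Surplus = 477 − 119.5 = 357.5.

Surplus = 357.5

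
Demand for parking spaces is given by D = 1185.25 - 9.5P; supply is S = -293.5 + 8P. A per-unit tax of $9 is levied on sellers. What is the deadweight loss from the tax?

Pre-tax equilibrium: P* = 84.5, Q* = 382.5.
Tax on sellers shifts supply to S = -293.5 + 8(P − 9) = -365.5 + 8P.
1185.25 - 9.5P = -365.5 + 8P gives buyer price Pb = 6203/70; sellers receive Ps = 6203/70 − 9 = 5573/70.
New quantity: Q = 1185.25 − 9.5(6203/70) = 24039/70.
DWL = ½ × 9 × (382.5 − 24039/70) = 6156/35.

Deadweight loss = 6156/35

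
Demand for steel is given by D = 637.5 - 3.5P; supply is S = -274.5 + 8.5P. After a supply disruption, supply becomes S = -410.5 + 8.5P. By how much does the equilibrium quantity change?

Original equilibrium: P* = 76, Q* = 371.5.
New equilibrium: 637.5 - 3.5P = -410.5 + 8.5P, so 1048 = 12P and P' = 262/3; Q' = 637.5 − 3.5(262/3) = 1991/6.
Change in quantity: 1991/6 − 371.5 = -119/3.

ΔQ = -119/3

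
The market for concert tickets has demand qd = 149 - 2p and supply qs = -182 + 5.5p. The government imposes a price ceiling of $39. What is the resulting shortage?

Equilibrium price would be p* = 662/15, so the ceiling at 39 binds.
At p = 39: qd = 149 − 2(39) = 71, qs = -182 + 5.5(39) = 32.5.
Shortage = 71 − 32.5 = 38.5.

Shortage = 38.5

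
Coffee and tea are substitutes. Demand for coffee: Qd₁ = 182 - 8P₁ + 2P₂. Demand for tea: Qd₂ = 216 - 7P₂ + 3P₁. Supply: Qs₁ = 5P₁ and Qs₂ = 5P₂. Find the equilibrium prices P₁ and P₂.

P₁ = 17.44, P₂ = 22.36

Market 1: 182 - 8P₁ + 2P₂ = 5P₁ → 13P₁ - 2P₂ = 182.
Market 2: 12P₂ - 3P₁ = 216.
Eliminating P₂: 12×(1) + 2×(2) gives 150P₁ = 2616, so P₁ = 17.44.
Back-substitute into (2): P₂ = (216 + 3×17.44) / 12 = 22.36.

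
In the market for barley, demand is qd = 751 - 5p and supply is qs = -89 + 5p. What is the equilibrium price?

p* = 84

Set qd = qs: 751 - 5p = -89 + 5p.
840 = 10p, so p* = 84.
q* = 751 − 5(84) = 331.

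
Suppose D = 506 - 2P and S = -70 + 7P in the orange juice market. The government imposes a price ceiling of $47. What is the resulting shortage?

Shortage = 153

Equilibrium price would be P* = 64, so the ceiling at 47 binds.
At P = 47: D = 506 − 2(47) = 412, S = -70 + 7(47) = 259.
Shortage = 412 − 259 = 153.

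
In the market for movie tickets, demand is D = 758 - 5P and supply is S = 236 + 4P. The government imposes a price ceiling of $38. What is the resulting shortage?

Shortage = 180

Equilibrium price would be P* = 58, so the ceiling at 38 binds.
At P = 38: D = 758 − 5(38) = 568, S = 236 + 4(38) = 388.
Shortage = 568 − 388 = 180.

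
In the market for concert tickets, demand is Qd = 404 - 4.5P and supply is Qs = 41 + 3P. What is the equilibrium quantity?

Q* = 186.2

Set Qd = Qs: 404 - 4.5P = 41 + 3P.
363 = 7.5P, so P* = 48.4.
Q* = 404 − 4.5(48.4) = 186.2.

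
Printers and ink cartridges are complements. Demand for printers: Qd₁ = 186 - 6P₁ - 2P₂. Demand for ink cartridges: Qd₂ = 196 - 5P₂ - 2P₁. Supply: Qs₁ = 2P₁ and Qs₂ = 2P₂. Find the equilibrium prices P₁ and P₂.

Market 1: 186 - 6P₁ - 2P₂ = 2P₁ → 8P₁ + 2P₂ = 186.
Market 2: 7P₂ + 2P₁ = 196.
Eliminating P₂: 7×(1) − 2×(2) gives 52P₁ = 910, so P₁ = 17.5.
Back-substitute into (2): P₂ = (196 − 2×17.5) / 7 = 23.

P₁ = 17.5, P₂ = 23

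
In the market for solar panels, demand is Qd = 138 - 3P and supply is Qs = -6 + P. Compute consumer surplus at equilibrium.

Equilibrium: 138 - 3P = -6 + P gives P* = 36, Q* = 30.
Demand choke price (Qd = 0): P = 46.
CS = ½(46 − 36)(30) = 150.

Consumer surplus = 150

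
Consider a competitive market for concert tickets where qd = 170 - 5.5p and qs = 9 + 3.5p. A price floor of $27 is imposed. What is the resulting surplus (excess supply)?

Equilibrium price would be p* = 161/9, so the floor at 27 binds.
At p = 27: qd = 21.5, qs = 103.5.
Surplus = 103.5 − 21.5 = 82.

Surplus = 82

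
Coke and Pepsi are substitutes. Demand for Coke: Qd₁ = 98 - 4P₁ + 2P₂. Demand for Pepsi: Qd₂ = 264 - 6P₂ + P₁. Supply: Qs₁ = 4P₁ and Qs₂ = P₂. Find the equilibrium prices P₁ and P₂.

Market 1: 98 - 4P₁ + 2P₂ = 4P₁ → 8P₁ - 2P₂ = 98.
Market 2: 7P₂ - P₁ = 264.
Eliminating P₂: 7×(1) + 2×(2) gives 54P₁ = 1214, so P₁ = 607/27.
Back-substitute into (2): P₂ = (264 + 1×607/27) / 7 = 1105/27.

P₁ = 607/27, P₂ = 1105/27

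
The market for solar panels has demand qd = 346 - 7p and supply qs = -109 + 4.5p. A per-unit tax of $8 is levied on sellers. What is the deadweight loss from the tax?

Deadweight loss = 2016/23

Pre-tax equilibrium: p* = 910/23, q* = 1588/23.
Tax on sellers shifts supply to qs = -109 + 4.5(p − 8) = -145 + 4.5p.
346 - 7p = -145 + 4.5p gives buyer price pb = 982/23; sellers receive ps = 982/23 − 8 = 798/23.
New quantity: q = 346 − 7(982/23) = 1084/23.
DWL = ½ × 8 × (1588/23 − 1084/23) = 2016/23.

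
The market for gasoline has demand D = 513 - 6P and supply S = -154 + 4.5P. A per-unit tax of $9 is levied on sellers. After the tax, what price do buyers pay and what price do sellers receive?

Pre-tax equilibrium: P* = 1334/21, Q* = 923/7.
Tax on sellers shifts supply to S = -154 + 4.5(P − 9) = -194.5 + 4.5P.
513 - 6P = -194.5 + 4.5P gives buyer price Pb = 1415/21; sellers receive Ps = 1415/21 − 9 = 1226/21.
New quantity: Q = 513 − 6(1415/21) = 761/7.

Buyers pay 1415/21, sellers receive 1226/21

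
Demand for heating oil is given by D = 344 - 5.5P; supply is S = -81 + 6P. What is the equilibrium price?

P* = 850/23

Set D = S: 344 - 5.5P = -81 + 6P.
425 = 11.5P, so P* = 850/23.
Q* = 344 − 5.5(850/23) = 3237/23.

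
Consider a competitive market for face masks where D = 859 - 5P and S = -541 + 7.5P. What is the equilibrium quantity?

Set D = S: 859 - 5P = -541 + 7.5P.
1400 = 12.5P, so P* = 112.
Q* = 859 − 5(112) = 299.

Q* = 299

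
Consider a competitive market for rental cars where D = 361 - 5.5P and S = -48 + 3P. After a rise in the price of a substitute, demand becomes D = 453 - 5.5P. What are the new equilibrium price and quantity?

Original equilibrium: P* = 818/17, Q* = 1638/17.
New equilibrium: 453 - 5.5P = -48 + 3P, so 501 = 8.5P and P' = 1002/17; Q' = 453 − 5.5(1002/17) = 2190/17.

P' = 1002/17, Q' = 2190/17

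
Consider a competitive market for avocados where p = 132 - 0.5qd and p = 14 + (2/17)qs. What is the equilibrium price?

Set the two price expressions equal: 132 - 0.5q = 14 + (2/17)q.
118 = (21/34)q, so q* = 4012/21.
p* = 132 − (0.5)(4012/21) = 766/21.

p* = 766/21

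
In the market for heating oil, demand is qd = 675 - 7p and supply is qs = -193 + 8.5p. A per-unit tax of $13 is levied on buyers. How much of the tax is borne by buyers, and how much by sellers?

Buyers bear 221/31, sellers bear 182/31

Pre-tax equilibrium: p* = 56, q* = 283.
Tax on buyers shifts demand to qd = 675 − 7(p + 13) = 584 - 7p.
584 - 7p = -193 + 8.5p gives seller price ps = 1554/31; buyers pay pb = 1554/31 + 13 = 1957/31.
New quantity: q = 675 − 7(1957/31) = 7226/31.
Buyer burden = 1957/31 − 56 = 221/31; seller burden = 56 − 1554/31 = 182/31.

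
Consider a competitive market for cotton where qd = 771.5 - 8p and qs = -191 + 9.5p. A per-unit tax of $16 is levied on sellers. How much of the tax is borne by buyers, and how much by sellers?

Buyers bear 304/35, sellers bear 256/35

Pre-tax equilibrium: p* = 55, q* = 331.5.
Tax on sellers shifts supply to qs = -191 + 9.5(p − 16) = -343 + 9.5p.
771.5 - 8p = -343 + 9.5p gives buyer price pb = 2229/35; sellers receive ps = 2229/35 − 16 = 1669/35.
New quantity: q = 771.5 − 8(2229/35) = 18341/70.
Buyer burden = 2229/35 − 55 = 304/35; seller burden = 55 − 1669/35 = 256/35.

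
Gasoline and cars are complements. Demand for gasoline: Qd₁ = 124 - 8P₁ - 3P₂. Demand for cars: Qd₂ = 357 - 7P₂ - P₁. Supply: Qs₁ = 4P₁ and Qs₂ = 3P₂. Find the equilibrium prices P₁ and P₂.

P₁ = 13/9, P₂ = 320/9

Market 1: 124 - 8P₁ - 3P₂ = 4P₁ → 12P₁ + 3P₂ = 124.
Market 2: 10P₂ + P₁ = 357.
Eliminating P₂: 10×(1) − 3×(2) gives 117P₁ = 169, so P₁ = 13/9.
Back-substitute into (2): P₂ = (357 − 1×13/9) / 10 = 320/9.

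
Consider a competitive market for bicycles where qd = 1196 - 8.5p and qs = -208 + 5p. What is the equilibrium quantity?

Set qd = qs: 1196 - 8.5p = -208 + 5p.
1404 = 13.5p, so p* = 104.
q* = 1196 − 8.5(104) = 312.

q* = 312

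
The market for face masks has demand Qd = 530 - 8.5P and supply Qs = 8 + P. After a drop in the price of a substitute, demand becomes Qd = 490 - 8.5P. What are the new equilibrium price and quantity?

Original equilibrium: P* = 1044/19, Q* = 1196/19.
New equilibrium: 490 - 8.5P = 8 + P, so 482 = 9.5P and P' = 964/19; Q' = 490 − 8.5(964/19) = 1116/19.

P' = 964/19, Q' = 1116/19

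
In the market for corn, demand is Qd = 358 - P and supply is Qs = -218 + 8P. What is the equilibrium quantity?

Set Qd = Qs: 358 - P = -218 + 8P.
576 = 9P, so P* = 64.
Q* = 358 − 1(64) = 294.

Q* = 294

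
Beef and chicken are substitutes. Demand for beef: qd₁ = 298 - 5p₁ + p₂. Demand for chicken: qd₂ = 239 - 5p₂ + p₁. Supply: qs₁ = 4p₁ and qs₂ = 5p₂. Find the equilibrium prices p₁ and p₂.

Market 1: 298 - 5p₁ + p₂ = 4p₁ → 9p₁ - p₂ = 298.
Market 2: 10p₂ - p₁ = 239.
Eliminating p₂: 10×(1) + 1×(2) gives 89p₁ = 3219, so p₁ = 3219/89.
Back-substitute into (2): p₂ = (239 + 1×3219/89) / 10 = 2449/89.

p₁ = 3219/89, p₂ = 2449/89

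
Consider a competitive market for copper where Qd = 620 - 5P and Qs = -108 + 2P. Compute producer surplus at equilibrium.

Producer surplus = 2500

Equilibrium: 620 - 5P = -108 + 2P gives P* = 104, Q* = 100.
Supply starts at P = 54 (where Qs = 0).
PS = ½(104 − 54)(100) = 2500.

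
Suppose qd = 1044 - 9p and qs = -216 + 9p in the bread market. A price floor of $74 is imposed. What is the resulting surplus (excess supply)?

Equilibrium price would be p* = 70, so the floor at 74 binds.
At p = 74: qd = 378, qs = 450.
Surplus = 450 − 378 = 72.

Surplus = 72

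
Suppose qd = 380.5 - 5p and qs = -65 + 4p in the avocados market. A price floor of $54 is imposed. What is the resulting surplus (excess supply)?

Equilibrium price would be p* = 49.5, so the floor at 54 binds.
At p = 54: qd = 110.5, qs = 151.
Surplus = 151 − 110.5 = 40.5.

Surplus = 40.5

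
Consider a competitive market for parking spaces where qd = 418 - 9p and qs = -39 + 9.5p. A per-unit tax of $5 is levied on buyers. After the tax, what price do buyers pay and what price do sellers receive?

Pre-tax equilibrium: p* = 914/37, q* = 7240/37.
Tax on buyers shifts demand to qd = 418 − 9(p + 5) = 373 - 9p.
373 - 9p = -39 + 9.5p gives seller price ps = 824/37; buyers pay pb = 824/37 + 5 = 1009/37.
New quantity: q = 418 − 9(1009/37) = 6385/37.

Buyers pay 1009/37, sellers receive 824/37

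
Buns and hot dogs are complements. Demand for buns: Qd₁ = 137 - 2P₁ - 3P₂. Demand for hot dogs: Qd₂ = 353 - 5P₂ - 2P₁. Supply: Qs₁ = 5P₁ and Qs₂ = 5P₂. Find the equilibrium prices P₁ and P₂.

Market 1: 137 - 2P₁ - 3P₂ = 5P₁ → 7P₁ + 3P₂ = 137.
Market 2: 10P₂ + 2P₁ = 353.
Eliminating P₂: 10×(1) − 3×(2) gives 64P₁ = 311, so P₁ = 4.859375.
Back-substitute into (2): P₂ = (353 − 2×4.859375) / 10 = 34.328125.

P₁ = 4.859375, P₂ = 34.328125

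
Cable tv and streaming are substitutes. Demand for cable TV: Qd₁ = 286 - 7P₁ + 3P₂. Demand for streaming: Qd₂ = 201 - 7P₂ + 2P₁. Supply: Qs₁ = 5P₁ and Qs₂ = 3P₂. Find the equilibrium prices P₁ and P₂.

Market 1: 286 - 7P₁ + 3P₂ = 5P₁ → 12P₁ - 3P₂ = 286.
Market 2: 10P₂ - 2P₁ = 201.
Eliminating P₂: 10×(1) + 3×(2) gives 114P₁ = 3463, so P₁ = 3463/114.
Back-substitute into (2): P₂ = (201 + 2×3463/114) / 10 = 1492/57.

P₁ = 3463/114, P₂ = 1492/57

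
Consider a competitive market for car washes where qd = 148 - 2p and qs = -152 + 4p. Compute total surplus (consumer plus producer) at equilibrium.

Equilibrium: 148 - 2p = -152 + 4p gives p* = 50, q* = 48.
Demand choke price: p = 74; supply starts at p = 38.
CS = ½(74 − 50)(48) = 576; PS = ½(50 − 38)(48) = 288.

Total surplus = 864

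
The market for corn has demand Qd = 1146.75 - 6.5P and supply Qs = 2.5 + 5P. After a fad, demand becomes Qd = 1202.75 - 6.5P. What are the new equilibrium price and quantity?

P' = 4801/46, Q' = 12060/23

Original equilibrium: P* = 99.5, Q* = 500.
New equilibrium: 1202.75 - 6.5P = 2.5 + 5P, so 1200.25 = 11.5P and P' = 4801/46; Q' = 1202.75 − 6.5(4801/46) = 12060/23.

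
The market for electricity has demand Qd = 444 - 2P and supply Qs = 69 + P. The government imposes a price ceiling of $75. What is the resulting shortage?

Shortage = 150

Equilibrium price would be P* = 125, so the ceiling at 75 binds.
At P = 75: Qd = 444 − 2(75) = 294, Qs = 69 + 1(75) = 144.
Shortage = 294 − 144 = 150.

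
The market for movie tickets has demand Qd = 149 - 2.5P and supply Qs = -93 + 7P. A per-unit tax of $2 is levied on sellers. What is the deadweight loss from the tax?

Deadweight loss = 70/19

Pre-tax equilibrium: P* = 484/19, Q* = 1621/19.
Tax on sellers shifts supply to Qs = -93 + 7(P − 2) = -107 + 7P.
149 - 2.5P = -107 + 7P gives buyer price Pb = 512/19; sellers receive Ps = 512/19 − 2 = 474/19.
New quantity: Q = 149 − 2.5(512/19) = 1551/19.
DWL = ½ × 2 × (1621/19 − 1551/19) = 70/19.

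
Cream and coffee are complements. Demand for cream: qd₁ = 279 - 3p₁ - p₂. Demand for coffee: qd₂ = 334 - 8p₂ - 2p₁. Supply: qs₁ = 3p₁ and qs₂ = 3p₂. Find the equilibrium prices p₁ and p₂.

Market 1: 279 - 3p₁ - p₂ = 3p₁ → 6p₁ + p₂ = 279.
Market 2: 11p₂ + 2p₁ = 334.
Eliminating p₂: 11×(1) − 1×(2) gives 64p₁ = 2735, so p₁ = 42.734375.
Back-substitute into (2): p₂ = (334 − 2×42.734375) / 11 = 22.59375.

p₁ = 42.734375, p₂ = 22.59375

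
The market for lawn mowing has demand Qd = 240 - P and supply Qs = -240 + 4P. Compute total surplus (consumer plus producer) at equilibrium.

Equilibrium: 240 - P = -240 + 4P gives P* = 96, Q* = 144.
Demand choke price: P = 240; supply starts at P = 60.
CS = ½(240 − 96)(144) = 10368; PS = ½(96 − 60)(144) = 2592.

Total surplus = 12960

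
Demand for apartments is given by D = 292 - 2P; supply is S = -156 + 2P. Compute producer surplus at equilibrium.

Equilibrium: 292 - 2P = -156 + 2P gives P* = 112, Q* = 68.
Supply starts at P = 78 (where S = 0).
PS = ½(112 − 78)(68) = 1156.

Producer surplus = 1156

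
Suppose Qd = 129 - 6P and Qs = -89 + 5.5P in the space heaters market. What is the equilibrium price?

Set Qd = Qs: 129 - 6P = -89 + 5.5P.
218 = 11.5P, so P* = 436/23.
Q* = 129 − 6(436/23) = 351/23.

P* = 436/23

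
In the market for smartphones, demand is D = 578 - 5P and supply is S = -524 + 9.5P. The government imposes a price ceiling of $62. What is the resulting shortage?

Shortage = 203

Equilibrium price would be P* = 76, so the ceiling at 62 binds.
At P = 62: D = 578 − 5(62) = 268, S = -524 + 9.5(62) = 65.
Shortage = 268 − 65 = 203.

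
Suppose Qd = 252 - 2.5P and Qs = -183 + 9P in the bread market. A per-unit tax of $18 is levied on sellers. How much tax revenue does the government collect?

Pre-tax equilibrium: P* = 870/23, Q* = 3621/23.
Tax on sellers shifts supply to Qs = -183 + 9(P − 18) = -345 + 9P.
252 - 2.5P = -345 + 9P gives buyer price Pb = 1194/23; sellers receive Ps = 1194/23 − 18 = 780/23.
New quantity: Q = 252 − 2.5(1194/23) = 2811/23.
Revenue = 18 × 2811/23 = 50598/23.

Tax revenue = 50598/23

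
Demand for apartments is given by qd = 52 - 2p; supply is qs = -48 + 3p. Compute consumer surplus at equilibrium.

Equilibrium: 52 - 2p = -48 + 3p gives p* = 20, q* = 12.
Demand choke price (qd = 0): p = 26.
CS = ½(26 − 20)(12) = 36.

Consumer surplus = 36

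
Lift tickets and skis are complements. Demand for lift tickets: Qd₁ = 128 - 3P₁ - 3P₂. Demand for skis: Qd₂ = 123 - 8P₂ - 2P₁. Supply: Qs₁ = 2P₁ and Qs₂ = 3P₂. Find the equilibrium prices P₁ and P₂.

P₁ = 1039/49, P₂ = 359/49

Market 1: 128 - 3P₁ - 3P₂ = 2P₁ → 5P₁ + 3P₂ = 128.
Market 2: 11P₂ + 2P₁ = 123.
Eliminating P₂: 11×(1) − 3×(2) gives 49P₁ = 1039, so P₁ = 1039/49.
Back-substitute into (2): P₂ = (123 − 2×1039/49) / 11 = 359/49.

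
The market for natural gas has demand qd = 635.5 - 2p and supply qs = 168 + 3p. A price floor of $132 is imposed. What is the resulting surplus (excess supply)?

Equilibrium price would be p* = 93.5, so the floor at 132 binds.
At p = 132: qd = 371.5, qs = 564.
Surplus = 564 − 371.5 = 192.5.

Surplus = 192.5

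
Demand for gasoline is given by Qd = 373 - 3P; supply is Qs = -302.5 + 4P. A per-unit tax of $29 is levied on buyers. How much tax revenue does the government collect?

Tax revenue = 13717/14

Pre-tax equilibrium: P* = 96.5, Q* = 83.5.
Tax on buyers shifts demand to Qd = 373 − 3(P + 29) = 286 - 3P.
286 - 3P = -302.5 + 4P gives seller price Ps = 1177/14; buyers pay Pb = 1177/14 + 29 = 1583/14.
New quantity: Q = 373 − 3(1583/14) = 473/14.
Revenue = 29 × 473/14 = 13717/14.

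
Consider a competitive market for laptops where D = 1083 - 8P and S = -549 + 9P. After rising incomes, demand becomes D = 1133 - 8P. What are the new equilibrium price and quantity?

P' = 1682/17, Q' = 5805/17

Original equilibrium: P* = 96, Q* = 315.
New equilibrium: 1133 - 8P = -549 + 9P, so 1682 = 17P and P' = 1682/17; Q' = 1133 − 8(1682/17) = 5805/17.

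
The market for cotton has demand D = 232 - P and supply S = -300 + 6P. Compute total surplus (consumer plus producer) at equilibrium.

Equilibrium: 232 - P = -300 + 6P gives P* = 76, Q* = 156.
Demand choke price: P = 232; supply starts at P = 50.
CS = ½(232 − 76)(156) = 12168; PS = ½(76 − 50)(156) = 2028.

Total surplus = 14196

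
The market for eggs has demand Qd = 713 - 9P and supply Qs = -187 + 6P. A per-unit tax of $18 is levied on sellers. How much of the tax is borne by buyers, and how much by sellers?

Pre-tax equilibrium: P* = 60, Q* = 173.
Tax on sellers shifts supply to Qs = -187 + 6(P − 18) = -295 + 6P.
713 - 9P = -295 + 6P gives buyer price Pb = 67.2; sellers receive Ps = 67.2 − 18 = 49.2.
New quantity: Q = 713 − 9(67.2) = 108.2.
Buyer burden = 67.2 − 60 = 7.2; seller burden = 60 − 49.2 = 10.8.

Buyers bear $7.2, sellers bear $10.8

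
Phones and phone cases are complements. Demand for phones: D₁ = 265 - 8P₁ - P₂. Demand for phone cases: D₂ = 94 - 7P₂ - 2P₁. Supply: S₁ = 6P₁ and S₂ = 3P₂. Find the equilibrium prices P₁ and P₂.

Market 1: 265 - 8P₁ - P₂ = 6P₁ → 14P₁ + P₂ = 265.
Market 2: 10P₂ + 2P₁ = 94.
Eliminating P₂: 10×(1) − 1×(2) gives 138P₁ = 2556, so P₁ = 426/23.
Back-substitute into (2): P₂ = (94 − 2×426/23) / 10 = 131/23.

P₁ = 426/23, P₂ = 131/23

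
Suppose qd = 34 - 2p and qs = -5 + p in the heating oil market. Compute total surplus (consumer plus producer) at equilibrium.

Total surplus = 48

Equilibrium: 34 - 2p = -5 + p gives p* = 13, q* = 8.
Demand choke price: p = 17; supply starts at p = 5.
CS = ½(17 − 13)(8) = 16; PS = ½(13 − 5)(8) = 32.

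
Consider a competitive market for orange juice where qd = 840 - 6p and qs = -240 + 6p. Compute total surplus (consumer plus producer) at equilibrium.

Total surplus = 15000

Equilibrium: 840 - 6p = -240 + 6p gives p* = 90, q* = 300.
Demand choke price: p = 140; supply starts at p = 40.
CS = ½(140 − 90)(300) = 7500; PS = ½(90 − 40)(300) = 7500.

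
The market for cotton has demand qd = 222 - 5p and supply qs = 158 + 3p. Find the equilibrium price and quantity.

p* = 8, q* = 182

Set qd = qs: 222 - 5p = 158 + 3p.
64 = 8p, so p* = 8.
q* = 222 − 5(8) = 182.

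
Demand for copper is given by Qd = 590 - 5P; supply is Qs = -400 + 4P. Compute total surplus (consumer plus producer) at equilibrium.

Total surplus = 360

Equilibrium: 590 - 5P = -400 + 4P gives P* = 110, Q* = 40.
Demand choke price: P = 118; supply starts at P = 100.
CS = ½(118 − 110)(40) = 160; PS = ½(110 − 100)(40) = 200.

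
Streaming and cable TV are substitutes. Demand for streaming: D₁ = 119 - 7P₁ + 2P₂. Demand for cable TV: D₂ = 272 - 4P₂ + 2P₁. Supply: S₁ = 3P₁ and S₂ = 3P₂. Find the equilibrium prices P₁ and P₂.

P₁ = 459/22, P₂ = 493/11

Market 1: 119 - 7P₁ + 2P₂ = 3P₁ → 10P₁ - 2P₂ = 119.
Market 2: 7P₂ - 2P₁ = 272.
Eliminating P₂: 7×(1) + 2×(2) gives 66P₁ = 1377, so P₁ = 459/22.
Back-substitute into (2): P₂ = (272 + 2×459/22) / 7 = 493/11.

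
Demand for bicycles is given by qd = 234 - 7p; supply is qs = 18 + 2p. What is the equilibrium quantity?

q* = 66

Set qd = qs: 234 - 7p = 18 + 2p.
216 = 9p, so p* = 24.
q* = 234 − 7(24) = 66.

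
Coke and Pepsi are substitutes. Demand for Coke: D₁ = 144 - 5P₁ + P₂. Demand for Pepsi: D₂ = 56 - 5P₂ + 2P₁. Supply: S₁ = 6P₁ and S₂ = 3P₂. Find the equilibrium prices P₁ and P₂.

Market 1: 144 - 5P₁ + P₂ = 6P₁ → 11P₁ - P₂ = 144.
Market 2: 8P₂ - 2P₁ = 56.
Eliminating P₂: 8×(1) + 1×(2) gives 86P₁ = 1208, so P₁ = 604/43.
Back-substitute into (2): P₂ = (56 + 2×604/43) / 8 = 452/43.

P₁ = 604/43, P₂ = 452/43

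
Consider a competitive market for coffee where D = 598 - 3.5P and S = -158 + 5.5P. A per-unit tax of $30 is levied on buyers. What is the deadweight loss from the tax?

Deadweight loss = 962.5

Pre-tax equilibrium: P* = 84, Q* = 304.
Tax on buyers shifts demand to D = 598 − 3.5(P + 30) = 493 - 3.5P.
493 - 3.5P = -158 + 5.5P gives seller price Ps = 217/3; buyers pay Pb = 217/3 + 30 = 307/3.
New quantity: Q = 598 − 3.5(307/3) = 1439/6.
DWL = ½ × 30 × (304 − 1439/6) = 962.5.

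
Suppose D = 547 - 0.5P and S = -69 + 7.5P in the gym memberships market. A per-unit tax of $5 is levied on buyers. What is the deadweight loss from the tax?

Deadweight loss = 5.859375

Pre-tax equilibrium: P* = 77, Q* = 508.5.
Tax on buyers shifts demand to D = 547 − 0.5(P + 5) = 544.5 - 0.5P.
544.5 - 0.5P = -69 + 7.5P gives seller price Ps = 76.6875; buyers pay Pb = 76.6875 + 5 = 81.6875.
New quantity: Q = 547 − 0.5(81.6875) = 506.15625.
DWL = ½ × 5 × (508.5 − 506.15625) = 5.859375.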